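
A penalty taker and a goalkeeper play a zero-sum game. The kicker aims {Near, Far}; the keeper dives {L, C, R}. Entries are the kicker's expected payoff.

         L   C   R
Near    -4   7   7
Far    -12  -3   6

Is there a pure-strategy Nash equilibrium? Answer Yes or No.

Row minima: Near → -4, Far → -12; maximin = -4.
Column maxima: L → -4, C → 7, R → 7; minimax = -4.
maximin = minimax = -4, so a saddle point exists.

Yes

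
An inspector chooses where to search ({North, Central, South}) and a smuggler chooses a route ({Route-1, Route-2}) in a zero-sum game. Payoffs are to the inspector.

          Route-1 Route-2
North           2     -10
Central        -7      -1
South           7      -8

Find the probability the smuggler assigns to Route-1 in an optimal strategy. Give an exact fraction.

1/3

Row minima: North → -10, Central → -7, South → -8; maximin = -7.
Column maxima: Route-1 → 7, Route-2 → -1; minimax = -1.
-7 ≠ -1, so there is no saddle point; optimal play is mixed.
North is strictly dominated by South, so the inspector never plays it.
On the remaining 2×2 (Central, South vs Route-1, Route-2):
Let the inspector play Central with probability p. Expected payoff against Route-1: (-7)p + 7(1−p) = −14p + 7; against Route-2: (-1)p + (-8)(1−p) = 7p − 8.
Setting these equal: −14p + 7 = 7p − 8 ⇒ −21p = -15 ⇒ p = 5/7, and the value is (-14)·(5/7) + 7 = -3.
For the smuggler: with q = P(Route-1), equating Central's and South's payoffs gives −6q − 1 = 15q − 8 ⇒ q = 1/3.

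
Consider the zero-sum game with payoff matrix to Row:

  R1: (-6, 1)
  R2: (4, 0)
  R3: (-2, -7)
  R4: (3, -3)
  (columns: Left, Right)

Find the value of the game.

Row minima: R1 → -6, R2 → 0, R3 → -7, R4 → -3; maximin = 0.
Column maxima: Left → 4, Right → 1; minimax = 1.
0 ≠ 1, so there is no saddle point; optimal play is mixed.
R3 is strictly dominated by R2, so Row never plays it.
R4 is strictly dominated by R2, so Row never plays it.
On the remaining 2×2 (R1, R2 vs Left, Right):
Let Row play R1 with probability p. Expected payoff against Left: (-6)p + 4(1−p) = −10p + 4; against Right: 1p + 0(1−p) = p.
Setting these equal: −10p + 4 = p ⇒ −11p = -4 ⇒ p = 4/11, and the value is (-10)·(4/11) + 4 = 4/11.
For Column: with q = P(Left), equating R1's and R2's payoffs gives −7q + 1 = 4q ⇒ q = 1/11.

4/11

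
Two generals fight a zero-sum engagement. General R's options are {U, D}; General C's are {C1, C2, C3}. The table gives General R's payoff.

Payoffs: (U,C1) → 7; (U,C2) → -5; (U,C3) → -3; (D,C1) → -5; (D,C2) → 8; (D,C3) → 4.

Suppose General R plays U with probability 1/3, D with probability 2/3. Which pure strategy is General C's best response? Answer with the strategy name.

C1

If General C plays C1, General R's expected payoff is (1/3)·7 + (2/3)·(-5) = -1.
If General C plays C2, General R's expected payoff is (1/3)·(-5) + (2/3)·8 = 11/3.
If General C plays C3, General R's expected payoff is (1/3)·(-3) + (2/3)·4 = 5/3.
General C minimizes General R's payoff; the smallest is -1, so the best response is C1.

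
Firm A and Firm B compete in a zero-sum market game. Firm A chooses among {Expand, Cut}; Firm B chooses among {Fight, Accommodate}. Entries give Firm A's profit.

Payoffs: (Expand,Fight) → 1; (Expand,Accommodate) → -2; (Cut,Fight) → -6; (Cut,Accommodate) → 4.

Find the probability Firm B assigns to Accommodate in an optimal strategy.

Row minima: Expand → -2, Cut → -6; maximin = -2.
Column maxima: Fight → 1, Accommodate → 4; minimax = 1.
-2 ≠ 1, so there is no saddle point; optimal play is mixed.
Let Firm A play Expand with probability p. Expected payoff against Fight: 1p + (-6)(1−p) = 7p − 6; against Accommodate: (-2)p + 4(1−p) = −6p + 4.
Setting these equal: 7p − 6 = −6p + 4 ⇒ 13p = 10 ⇒ p = 10/13, and the value is (7)·(10/13) − 6 = -8/13.
For Firm B: with q = P(Fight), equating Expand's and Cut's payoffs gives 3q − 2 = −10q + 4 ⇒ q = 6/13.

7/13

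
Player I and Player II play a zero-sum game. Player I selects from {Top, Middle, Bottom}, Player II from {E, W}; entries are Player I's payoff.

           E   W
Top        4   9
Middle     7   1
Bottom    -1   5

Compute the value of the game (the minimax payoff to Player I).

59/11

Row minima: Top → 4, Middle → 1, Bottom → -1; maximin = 4.
Column maxima: E → 7, W → 9; minimax = 7.
4 ≠ 7, so there is no saddle point; optimal play is mixed.
Bottom is strictly dominated by Top, so Player I never plays it.
On the remaining 2×2 (Top, Middle vs E, W):
Let Player I play Top with probability p. Expected payoff against E: 4p + 7(1−p) = −3p + 7; against W: 9p + 1(1−p) = 8p + 1.
Setting these equal: −3p + 7 = 8p + 1 ⇒ −11p = -6 ⇒ p = 6/11, and the value is (-3)·(6/11) + 7 = 59/11.
For Player II: with q = P(E), equating Top's and Middle's payoffs gives −5q + 9 = 6q + 1 ⇒ q = 8/11.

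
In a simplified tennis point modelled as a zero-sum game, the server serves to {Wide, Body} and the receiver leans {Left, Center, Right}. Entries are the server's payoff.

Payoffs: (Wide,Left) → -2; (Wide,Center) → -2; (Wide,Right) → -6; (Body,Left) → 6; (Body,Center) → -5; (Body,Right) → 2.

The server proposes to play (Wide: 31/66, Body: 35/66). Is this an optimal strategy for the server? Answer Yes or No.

No

Against Left this mix gives (31/66)·(-2) + (35/66)·6 = 74/33.
Against Center this mix gives (31/66)·(-2) + (35/66)·(-5) = -79/22.
Against Right this mix gives (31/66)·(-6) + (35/66)·2 = -58/33.
The receiver will play Center, holding the server to -79/22. Shifting weight toward the row that does better against Center would raise this floor (the equalizing mix achieves -34/11 against both Center and Right), so the proposed strategy is not optimal.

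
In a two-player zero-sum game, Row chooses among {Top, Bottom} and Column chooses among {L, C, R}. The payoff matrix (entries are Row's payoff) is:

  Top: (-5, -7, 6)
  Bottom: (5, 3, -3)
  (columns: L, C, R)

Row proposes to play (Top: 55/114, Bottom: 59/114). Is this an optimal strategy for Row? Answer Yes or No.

Against L this mix gives (55/114)·(-5) + (59/114)·5 = 10/57.
Against C this mix gives (55/114)·(-7) + (59/114)·3 = -104/57.
Against R this mix gives (55/114)·6 + (59/114)·(-3) = 51/38.
Column will play C, holding Row to -104/57. Shifting weight toward the row that does better against C would raise this floor (the equalizing mix achieves -3/19 against both C and R), so the proposed strategy is not optimal.

No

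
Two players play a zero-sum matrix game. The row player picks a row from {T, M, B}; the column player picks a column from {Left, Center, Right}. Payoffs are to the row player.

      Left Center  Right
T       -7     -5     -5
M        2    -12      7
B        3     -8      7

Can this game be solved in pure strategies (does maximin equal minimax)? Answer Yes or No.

No

Row minima: T → -7, M → -12, B → -8; maximin = -7.
Column maxima: Left → 3, Center → -5, Right → 7; minimax = -5.
-7 ≠ -5, so no pure-strategy equilibrium exists.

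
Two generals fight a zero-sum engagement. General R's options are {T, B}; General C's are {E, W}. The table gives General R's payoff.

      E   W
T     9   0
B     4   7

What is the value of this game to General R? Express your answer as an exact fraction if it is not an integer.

21/4

Row minima: T → 0, B → 4; maximin = 4.
Column maxima: E → 9, W → 7; minimax = 7.
4 ≠ 7, so there is no saddle point; optimal play is mixed.
Let General R play T with probability p. Expected payoff against E: 9p + 4(1−p) = 5p + 4; against W: 0p + 7(1−p) = −7p + 7.
Setting these equal: 5p + 4 = −7p + 7 ⇒ 12p = 3 ⇒ p = 1/4, and the value is (5)·(1/4) + 4 = 21/4.
For General C: with q = P(E), equating T's and B's payoffs gives 9q = −3q + 7 ⇒ q = 7/12.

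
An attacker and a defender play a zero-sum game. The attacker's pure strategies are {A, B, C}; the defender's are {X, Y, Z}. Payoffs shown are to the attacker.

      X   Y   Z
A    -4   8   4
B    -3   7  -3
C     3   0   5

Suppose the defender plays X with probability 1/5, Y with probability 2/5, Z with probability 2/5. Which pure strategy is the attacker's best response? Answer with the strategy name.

Expected payoff of A: (1/5)·(-4) + (2/5)·8 + (2/5)·4 = 4.
Expected payoff of B: (1/5)·(-3) + (2/5)·7 + (2/5)·(-3) = 1.
Expected payoff of C: (1/5)·3 + (2/5)·0 + (2/5)·5 = 13/5.
The largest is 4, so the attacker's best response is A.

A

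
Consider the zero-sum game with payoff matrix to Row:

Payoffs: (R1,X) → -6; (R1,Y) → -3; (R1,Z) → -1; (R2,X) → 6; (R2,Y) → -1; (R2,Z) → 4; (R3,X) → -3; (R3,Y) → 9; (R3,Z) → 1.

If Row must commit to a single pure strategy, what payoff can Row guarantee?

Row minima: R1 → -6, R2 → -1, R3 → -3.
The best of these is -1.

-1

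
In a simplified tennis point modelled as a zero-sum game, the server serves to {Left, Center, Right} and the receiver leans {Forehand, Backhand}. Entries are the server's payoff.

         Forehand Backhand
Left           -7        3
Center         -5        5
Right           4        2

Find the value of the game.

5/2

Row minima: Left → -7, Center → -5, Right → 2; maximin = 2.
Column maxima: Forehand → 4, Backhand → 5; minimax = 4.
2 ≠ 4, so there is no saddle point; optimal play is mixed.
Left is strictly dominated by Center, so the server never plays it.
On the remaining 2×2 (Center, Right vs Forehand, Backhand):
Let the server play Center with probability p. Expected payoff against Forehand: (-5)p + 4(1−p) = −9p + 4; against Backhand: 5p + 2(1−p) = 3p + 2.
Setting these equal: −9p + 4 = 3p + 2 ⇒ −12p = -2 ⇒ p = 1/6, and the value is (-9)·(1/6) + 4 = 5/2.
For the receiver: with q = P(Forehand), equating Center's and Right's payoffs gives −10q + 5 = 2q + 2 ⇒ q = 1/4.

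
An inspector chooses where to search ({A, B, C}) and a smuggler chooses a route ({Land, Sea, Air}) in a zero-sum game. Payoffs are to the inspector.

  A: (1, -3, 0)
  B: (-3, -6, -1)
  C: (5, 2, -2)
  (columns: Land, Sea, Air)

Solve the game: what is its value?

Row minima: A → -3, B → -6, C → -2; maximin = -2.
Column maxima: Land → 5, Sea → 2, Air → 0; minimax = 0.
-2 ≠ 0, so there is no saddle point; optimal play is mixed.
B is strictly dominated by A, so the inspector never plays it.
Land is strictly dominated by Sea (it gives the inspector strictly more in every row), so the smuggler never plays it.
On the remaining 2×2 (A, C vs Sea, Air):
Let the inspector play A with probability p. Expected payoff against Sea: (-3)p + 2(1−p) = −5p + 2; against Air: 0p + (-2)(1−p) = 2p − 2.
Setting these equal: −5p + 2 = 2p − 2 ⇒ −7p = -4 ⇒ p = 4/7, and the value is (-5)·(4/7) + 2 = -6/7.
For the smuggler: with q = P(Sea), equating A's and C's payoffs gives −3q = 4q − 2 ⇒ q = 2/7.

-6/7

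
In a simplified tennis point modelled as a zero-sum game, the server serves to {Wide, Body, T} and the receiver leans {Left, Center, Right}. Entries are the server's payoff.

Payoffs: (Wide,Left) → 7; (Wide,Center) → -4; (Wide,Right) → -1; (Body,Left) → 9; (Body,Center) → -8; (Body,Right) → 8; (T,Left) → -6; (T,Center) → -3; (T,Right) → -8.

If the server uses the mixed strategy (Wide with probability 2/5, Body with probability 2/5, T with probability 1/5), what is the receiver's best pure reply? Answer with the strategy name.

Center

If the receiver plays Left, the server's expected payoff is (2/5)·7 + (2/5)·9 + (1/5)·(-6) = 26/5.
If the receiver plays Center, the server's expected payoff is (2/5)·(-4) + (2/5)·(-8) + (1/5)·(-3) = -27/5.
If the receiver plays Right, the server's expected payoff is (2/5)·(-1) + (2/5)·8 + (1/5)·(-8) = 6/5.
The receiver minimizes the server's payoff; the smallest is -27/5, so the best response is Center.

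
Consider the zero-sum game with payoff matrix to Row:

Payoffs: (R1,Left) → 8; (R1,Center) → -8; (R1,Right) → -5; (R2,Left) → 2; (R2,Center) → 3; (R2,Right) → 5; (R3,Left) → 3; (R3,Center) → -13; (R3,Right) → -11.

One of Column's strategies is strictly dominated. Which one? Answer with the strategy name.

Right

Center holds Row's payoff strictly below Right in every row: -8 < -5, 3 < 5, -13 < -11.
So Right is strictly dominated for Column.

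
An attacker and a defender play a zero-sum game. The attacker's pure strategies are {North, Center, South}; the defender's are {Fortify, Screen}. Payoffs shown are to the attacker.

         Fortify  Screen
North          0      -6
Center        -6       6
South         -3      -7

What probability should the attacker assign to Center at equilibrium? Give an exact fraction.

1/3

Row minima: North → -6, Center → -6, South → -7; maximin = -6.
Column maxima: Fortify → 0, Screen → 6; minimax = 0.
-6 ≠ 0, so there is no saddle point; optimal play is mixed.
South is strictly dominated by North, so the attacker never plays it.
On the remaining 2×2 (North, Center vs Fortify, Screen):
Let the attacker play North with probability p. Expected payoff against Fortify: 0p + (-6)(1−p) = 6p − 6; against Screen: (-6)p + 6(1−p) = −12p + 6.
Setting these equal: 6p − 6 = −12p + 6 ⇒ 18p = 12 ⇒ p = 2/3, and the value is (6)·(2/3) − 6 = -2.
For the defender: with q = P(Fortify), equating North's and Center's payoffs gives 6q − 6 = −12q + 6 ⇒ q = 2/3.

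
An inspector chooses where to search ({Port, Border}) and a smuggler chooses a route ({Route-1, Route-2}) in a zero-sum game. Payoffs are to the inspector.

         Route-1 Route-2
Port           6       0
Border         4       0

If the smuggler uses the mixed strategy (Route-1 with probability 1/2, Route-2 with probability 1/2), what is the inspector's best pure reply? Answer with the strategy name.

Port

Expected payoff of Port: (1/2)·6 + (1/2)·0 = 3.
Expected payoff of Border: (1/2)·4 + (1/2)·0 = 2.
The largest is 3, so the inspector's best response is Port.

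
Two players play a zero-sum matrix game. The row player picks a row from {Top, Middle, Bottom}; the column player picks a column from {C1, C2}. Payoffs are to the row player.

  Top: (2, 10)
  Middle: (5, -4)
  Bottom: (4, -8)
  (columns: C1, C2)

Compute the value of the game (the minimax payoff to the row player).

58/17

Row minima: Top → 2, Middle → -4, Bottom → -8; maximin = 2.
Column maxima: C1 → 5, C2 → 10; minimax = 5.
2 ≠ 5, so there is no saddle point; optimal play is mixed.
Bottom is strictly dominated by Middle, so the row player never plays it.
On the remaining 2×2 (Top, Middle vs C1, C2):
Let the row player play Top with probability p. Expected payoff against C1: 2p + 5(1−p) = −3p + 5; against C2: 10p + (-4)(1−p) = 14p − 4.
Setting these equal: −3p + 5 = 14p − 4 ⇒ −17p = -9 ⇒ p = 9/17, and the value is (-3)·(9/17) + 5 = 58/17.
For the column player: with q = P(C1), equating Top's and Middle's payoffs gives −8q + 10 = 9q − 4 ⇒ q = 14/17.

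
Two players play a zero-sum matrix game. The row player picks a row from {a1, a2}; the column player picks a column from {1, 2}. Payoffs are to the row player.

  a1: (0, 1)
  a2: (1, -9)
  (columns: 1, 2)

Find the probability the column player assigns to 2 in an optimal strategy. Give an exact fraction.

1/11

Row minima: a1 → 0, a2 → -9; maximin = 0.
Column maxima: 1 → 1, 2 → 1; minimax = 1.
0 ≠ 1, so there is no saddle point; optimal play is mixed.
Let the row player play a1 with probability p. Expected payoff against 1: 0p + 1(1−p) = −p + 1; against 2: 1p + (-9)(1−p) = 10p − 9.
Setting these equal: −p + 1 = 10p − 9 ⇒ −11p = -10 ⇒ p = 10/11, and the value is (-1)·(10/11) + 1 = 1/11.
For the column player: with q = P(1), equating a1's and a2's payoffs gives −q + 1 = 10q − 9 ⇒ q = 10/11.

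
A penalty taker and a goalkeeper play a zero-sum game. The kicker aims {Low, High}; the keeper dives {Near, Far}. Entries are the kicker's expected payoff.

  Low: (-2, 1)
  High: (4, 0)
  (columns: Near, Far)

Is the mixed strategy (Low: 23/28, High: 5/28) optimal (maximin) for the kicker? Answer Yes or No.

No

Against Near this mix gives (23/28)·(-2) + (5/28)·4 = -13/14.
Against Far this mix gives (23/28)·1 + (5/28)·0 = 23/28.
The keeper will play Near, holding the kicker to -13/14. Shifting weight toward the row that does better against Near would raise this floor (the equalizing mix achieves 4/7 against both Near and Far), so the proposed strategy is not optimal.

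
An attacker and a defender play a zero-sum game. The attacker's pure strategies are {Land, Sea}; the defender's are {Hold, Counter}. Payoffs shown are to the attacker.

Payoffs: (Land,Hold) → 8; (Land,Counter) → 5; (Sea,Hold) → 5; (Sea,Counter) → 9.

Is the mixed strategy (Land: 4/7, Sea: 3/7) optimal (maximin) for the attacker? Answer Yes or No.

Against Hold this mix gives (4/7)·8 + (3/7)·5 = 47/7.
Against Counter this mix gives (4/7)·5 + (3/7)·9 = 47/7.
All of the defender's active replies (Hold, Counter) yield 47/7, and no column does worse for the attacker. The mix makes the defender indifferent and guarantees 47/7, so it is optimal.

Yes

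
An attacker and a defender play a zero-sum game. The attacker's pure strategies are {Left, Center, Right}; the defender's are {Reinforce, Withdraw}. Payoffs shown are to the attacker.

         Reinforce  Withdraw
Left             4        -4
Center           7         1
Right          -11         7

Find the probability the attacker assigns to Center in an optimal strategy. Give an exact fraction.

3/4

Row minima: Left → -4, Center → 1, Right → -11; maximin = 1.
Column maxima: Reinforce → 7, Withdraw → 7; minimax = 7.
1 ≠ 7, so there is no saddle point; optimal play is mixed.
Left is strictly dominated by Center, so the attacker never plays it.
On the remaining 2×2 (Center, Right vs Reinforce, Withdraw):
Let the attacker play Center with probability p. Expected payoff against Reinforce: 7p + (-11)(1−p) = 18p − 11; against Withdraw: 1p + 7(1−p) = −6p + 7.
Setting these equal: 18p − 11 = −6p + 7 ⇒ 24p = 18 ⇒ p = 3/4, and the value is (18)·(3/4) − 11 = 5/2.
For the defender: with q = P(Reinforce), equating Center's and Right's payoffs gives 6q + 1 = −18q + 7 ⇒ q = 1/4.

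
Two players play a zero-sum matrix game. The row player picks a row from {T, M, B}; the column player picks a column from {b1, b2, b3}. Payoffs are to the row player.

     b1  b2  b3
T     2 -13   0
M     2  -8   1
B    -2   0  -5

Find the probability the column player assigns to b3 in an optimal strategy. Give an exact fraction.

Row minima: T → -13, M → -8, B → -5; maximin = -5.
Column maxima: b1 → 2, b2 → 0, b3 → 1; minimax = 0.
-5 ≠ 0, so there is no saddle point; optimal play is mixed.
b1 is strictly dominated by b3 (it gives the row player strictly more in every row), so the column player never plays it.
With b1 eliminated, T is strictly dominated by M (M gives the row player strictly more in every remaining column), so the row player never plays it.
On the remaining 2×2 (M, B vs b2, b3):
Let the row player play M with probability p. Expected payoff against b2: (-8)p + 0(1−p) = −8p; against b3: 1p + (-5)(1−p) = 6p − 5.
Setting these equal: −8p = 6p − 5 ⇒ −14p = -5 ⇒ p = 5/14, and the value is (-8)·(5/14) = -20/7.
For the column player: with q = P(b2), equating M's and B's payoffs gives −9q + 1 = 5q − 5 ⇒ q = 3/7.

4/7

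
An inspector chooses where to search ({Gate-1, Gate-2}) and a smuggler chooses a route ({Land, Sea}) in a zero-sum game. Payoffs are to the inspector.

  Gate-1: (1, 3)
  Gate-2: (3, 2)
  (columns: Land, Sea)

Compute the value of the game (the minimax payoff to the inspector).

Row minima: Gate-1 → 1, Gate-2 → 2; maximin = 2.
Column maxima: Land → 3, Sea → 3; minimax = 3.
2 ≠ 3, so there is no saddle point; optimal play is mixed.
Let the inspector play Gate-1 with probability p. Expected payoff against Land: 1p + 3(1−p) = −2p + 3; against Sea: 3p + 2(1−p) = p + 2.
Setting these equal: −2p + 3 = p + 2 ⇒ −3p = -1 ⇒ p = 1/3, and the value is (-2)·(1/3) + 3 = 7/3.
For the smuggler: with q = P(Land), equating Gate-1's and Gate-2's payoffs gives −2q + 3 = q + 2 ⇒ q = 1/3.

7/3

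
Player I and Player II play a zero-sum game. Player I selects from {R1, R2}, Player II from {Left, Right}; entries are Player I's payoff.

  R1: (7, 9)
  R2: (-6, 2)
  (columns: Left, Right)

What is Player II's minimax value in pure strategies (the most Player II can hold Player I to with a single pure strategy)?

Column maxima: Left → 7, Right → 9.
The smallest of these is 7.

7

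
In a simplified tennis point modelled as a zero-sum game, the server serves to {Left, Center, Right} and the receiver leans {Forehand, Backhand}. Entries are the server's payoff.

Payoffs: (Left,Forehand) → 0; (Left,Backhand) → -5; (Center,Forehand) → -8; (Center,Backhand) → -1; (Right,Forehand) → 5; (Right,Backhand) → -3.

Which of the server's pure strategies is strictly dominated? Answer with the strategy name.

Right gives a strictly higher payoff than Left against every column: 5 > 0, -3 > -5.
So Left is strictly dominated and the server never plays it.

Left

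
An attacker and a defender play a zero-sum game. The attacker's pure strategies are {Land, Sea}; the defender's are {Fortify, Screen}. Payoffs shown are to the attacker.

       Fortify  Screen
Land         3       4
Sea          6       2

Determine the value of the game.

Row minima: Land → 3, Sea → 2; maximin = 3.
Column maxima: Fortify → 6, Screen → 4; minimax = 4.
3 ≠ 4, so there is no saddle point; optimal play is mixed.
Let the attacker play Land with probability p. Expected payoff against Fortify: 3p + 6(1−p) = −3p + 6; against Screen: 4p + 2(1−p) = 2p + 2.
Setting these equal: −3p + 6 = 2p + 2 ⇒ −5p = -4 ⇒ p = 4/5, and the value is (-3)·(4/5) + 6 = 18/5.
For the defender: with q = P(Fortify), equating Land's and Sea's payoffs gives −q + 4 = 4q + 2 ⇒ q = 2/5.

18/5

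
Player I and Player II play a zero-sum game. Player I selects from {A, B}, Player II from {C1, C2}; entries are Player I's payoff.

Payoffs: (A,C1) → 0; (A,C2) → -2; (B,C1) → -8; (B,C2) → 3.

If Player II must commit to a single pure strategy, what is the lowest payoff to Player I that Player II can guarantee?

Column maxima: C1 → 0, C2 → 3.
The smallest of these is 0.

0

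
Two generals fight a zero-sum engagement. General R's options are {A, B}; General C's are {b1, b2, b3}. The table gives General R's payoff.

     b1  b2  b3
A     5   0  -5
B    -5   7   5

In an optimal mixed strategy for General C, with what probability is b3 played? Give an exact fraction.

Row minima: A → -5, B → -5; maximin = -5.
Column maxima: b1 → 5, b2 → 7, b3 → 5; minimax = 5.
-5 ≠ 5, so there is no saddle point; optimal play is mixed.
b2 is strictly dominated by b3 (it gives General R strictly more in every row), so General C never plays it.
On the remaining 2×2 (A, B vs b1, b3):
Let General R play A with probability p. Expected payoff against b1: 5p + (-5)(1−p) = 10p − 5; against b3: (-5)p + 5(1−p) = −10p + 5.
Setting these equal: 10p − 5 = −10p + 5 ⇒ 20p = 10 ⇒ p = 1/2, and the value is (10)·(1/2) − 5 = 0.
For General C: with q = P(b1), equating A's and B's payoffs gives 10q − 5 = −10q + 5 ⇒ q = 1/2.

1/2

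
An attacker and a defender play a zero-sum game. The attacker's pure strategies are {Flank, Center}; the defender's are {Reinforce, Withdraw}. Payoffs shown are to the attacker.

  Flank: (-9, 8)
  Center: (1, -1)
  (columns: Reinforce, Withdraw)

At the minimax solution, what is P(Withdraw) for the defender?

Row minima: Flank → -9, Center → -1; maximin = -1.
Column maxima: Reinforce → 1, Withdraw → 8; minimax = 1.
-1 ≠ 1, so there is no saddle point; optimal play is mixed.
Let the attacker play Flank with probability p. Expected payoff against Reinforce: (-9)p + 1(1−p) = −10p + 1; against Withdraw: 8p + (-1)(1−p) = 9p − 1.
Setting these equal: −10p + 1 = 9p − 1 ⇒ −19p = -2 ⇒ p = 2/19, and the value is (-10)·(2/19) + 1 = -1/19.
For the defender: with q = P(Reinforce), equating Flank's and Center's payoffs gives −17q + 8 = 2q − 1 ⇒ q = 9/19.

10/19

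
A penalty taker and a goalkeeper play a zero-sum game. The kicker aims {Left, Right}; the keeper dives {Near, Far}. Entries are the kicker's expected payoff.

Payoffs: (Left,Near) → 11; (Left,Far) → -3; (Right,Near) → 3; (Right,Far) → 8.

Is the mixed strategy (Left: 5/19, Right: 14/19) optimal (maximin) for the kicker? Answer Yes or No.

Yes

Against Near this mix gives (5/19)·11 + (14/19)·3 = 97/19.
Against Far this mix gives (5/19)·(-3) + (14/19)·8 = 97/19.
All of the keeper's active replies (Near, Far) yield 97/19, and no column does worse for the kicker. The mix makes the keeper indifferent and guarantees 97/19, so it is optimal.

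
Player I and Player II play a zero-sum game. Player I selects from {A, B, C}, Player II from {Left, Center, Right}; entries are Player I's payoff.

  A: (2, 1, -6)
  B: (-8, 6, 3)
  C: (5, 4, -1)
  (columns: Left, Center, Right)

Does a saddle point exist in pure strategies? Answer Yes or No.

Row minima: A → -6, B → -8, C → -1; maximin = -1.
Column maxima: Left → 5, Center → 6, Right → 3; minimax = 3.
-1 ≠ 3, so no pure-strategy equilibrium exists.

No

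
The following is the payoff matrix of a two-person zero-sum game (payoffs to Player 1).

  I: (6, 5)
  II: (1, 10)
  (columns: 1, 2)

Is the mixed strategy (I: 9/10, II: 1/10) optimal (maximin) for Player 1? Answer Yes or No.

Yes

Against 1 this mix gives (9/10)·6 + (1/10)·1 = 11/2.
Against 2 this mix gives (9/10)·5 + (1/10)·10 = 11/2.
All of Player 2's active replies (1, 2) yield 11/2, and no column does worse for Player 1. The mix makes Player 2 indifferent and guarantees 11/2, so it is optimal.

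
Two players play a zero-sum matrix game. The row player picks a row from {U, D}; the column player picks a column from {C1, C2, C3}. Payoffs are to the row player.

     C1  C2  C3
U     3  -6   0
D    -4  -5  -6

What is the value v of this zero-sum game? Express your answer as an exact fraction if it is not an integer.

Row minima: U → -6, D → -6; maximin = -6.
Column maxima: C1 → 3, C2 → -5, C3 → 0; minimax = -5.
-6 ≠ -5, so there is no saddle point; optimal play is mixed.
C1 is strictly dominated by C2 (it gives the row player strictly more in every row), so the column player never plays it.
On the remaining 2×2 (U, D vs C2, C3):
Let the row player play U with probability p. Expected payoff against C2: (-6)p + (-5)(1−p) = −p − 5; against C3: 0p + (-6)(1−p) = 6p − 6.
Setting these equal: −p − 5 = 6p − 6 ⇒ −7p = -1 ⇒ p = 1/7, and the value is (-1)·(1/7) − 5 = -36/7.
For the column player: with q = P(C2), equating U's and D's payoffs gives −6q = q − 6 ⇒ q = 6/7.

-36/7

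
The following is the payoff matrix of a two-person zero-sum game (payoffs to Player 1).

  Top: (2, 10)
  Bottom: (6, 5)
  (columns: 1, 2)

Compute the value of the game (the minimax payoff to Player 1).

50/9

Row minima: Top → 2, Bottom → 5; maximin = 5.
Column maxima: 1 → 6, 2 → 10; minimax = 6.
5 ≠ 6, so there is no saddle point; optimal play is mixed.
Let Player 1 play Top with probability p. Expected payoff against 1: 2p + 6(1−p) = −4p + 6; against 2: 10p + 5(1−p) = 5p + 5.
Setting these equal: −4p + 6 = 5p + 5 ⇒ −9p = -1 ⇒ p = 1/9, and the value is (-4)·(1/9) + 6 = 50/9.
For Player 2: with q = P(1), equating Top's and Bottom's payoffs gives −8q + 10 = q + 5 ⇒ q = 5/9.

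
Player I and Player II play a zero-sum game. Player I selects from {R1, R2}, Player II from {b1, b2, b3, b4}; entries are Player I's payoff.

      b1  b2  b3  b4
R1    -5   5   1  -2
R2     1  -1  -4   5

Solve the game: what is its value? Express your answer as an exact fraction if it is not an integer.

-19/11

Row minima: R1 → -5, R2 → -4; maximin = -4.
Column maxima: b1 → 1, b2 → 5, b3 → 1, b4 → 5; minimax = 1.
-4 ≠ 1, so there is no saddle point; optimal play is mixed.
b2 is strictly dominated by b3 (it gives Player I strictly more in every row), so Player II never plays it.
b4 is strictly dominated by b1 (it gives Player I strictly more in every row), so Player II never plays it.
On the remaining 2×2 (R1, R2 vs b1, b3):
Let Player I play R1 with probability p. Expected payoff against b1: (-5)p + 1(1−p) = −6p + 1; against b3: 1p + (-4)(1−p) = 5p − 4.
Setting these equal: −6p + 1 = 5p − 4 ⇒ −11p = -5 ⇒ p = 5/11, and the value is (-6)·(5/11) + 1 = -19/11.
For Player II: with q = P(b1), equating R1's and R2's payoffs gives −6q + 1 = 5q − 4 ⇒ q = 5/11.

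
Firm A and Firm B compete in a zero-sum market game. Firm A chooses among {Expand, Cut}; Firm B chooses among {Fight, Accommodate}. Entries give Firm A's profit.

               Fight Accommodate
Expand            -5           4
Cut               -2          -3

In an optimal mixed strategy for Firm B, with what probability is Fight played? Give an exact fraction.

Row minima: Expand → -5, Cut → -3; maximin = -3.
Column maxima: Fight → -2, Accommodate → 4; minimax = -2.
-3 ≠ -2, so there is no saddle point; optimal play is mixed.
Let Firm A play Expand with probability p. Expected payoff against Fight: (-5)p + (-2)(1−p) = −3p − 2; against Accommodate: 4p + (-3)(1−p) = 7p − 3.
Setting these equal: −3p − 2 = 7p − 3 ⇒ −10p = -1 ⇒ p = 1/10, and the value is (-3)·(1/10) − 2 = -23/10.
For Firm B: with q = P(Fight), equating Expand's and Cut's payoffs gives −9q + 4 = q − 3 ⇒ q = 7/10.

7/10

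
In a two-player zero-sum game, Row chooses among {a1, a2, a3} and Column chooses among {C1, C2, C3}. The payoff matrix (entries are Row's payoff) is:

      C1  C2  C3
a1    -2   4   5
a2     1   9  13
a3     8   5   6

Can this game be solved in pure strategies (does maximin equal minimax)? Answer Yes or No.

Row minima: a1 → -2, a2 → 1, a3 → 5; maximin = 5.
Column maxima: C1 → 8, C2 → 9, C3 → 13; minimax = 8.
5 ≠ 8, so no pure-strategy equilibrium exists.

No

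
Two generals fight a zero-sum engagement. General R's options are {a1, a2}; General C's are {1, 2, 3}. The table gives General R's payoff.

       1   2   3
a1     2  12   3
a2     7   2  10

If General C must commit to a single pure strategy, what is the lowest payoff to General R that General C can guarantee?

Column maxima: 1 → 7, 2 → 12, 3 → 10.
The smallest of these is 7.

7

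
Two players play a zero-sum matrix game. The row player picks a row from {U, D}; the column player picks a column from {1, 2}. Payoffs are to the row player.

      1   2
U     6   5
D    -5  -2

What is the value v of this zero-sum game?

Row minima: U → 5, D → -5; maximin = 5.
Column maxima: 1 → 6, 2 → 5; minimax = 5.
Since maximin = minimax = 5, there is a saddle point and the value is 5.

5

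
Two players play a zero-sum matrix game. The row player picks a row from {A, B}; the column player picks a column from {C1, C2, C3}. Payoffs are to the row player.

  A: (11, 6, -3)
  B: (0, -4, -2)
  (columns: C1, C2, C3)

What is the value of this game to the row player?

Row minima: A → -3, B → -4; maximin = -3.
Column maxima: C1 → 11, C2 → 6, C3 → -2; minimax = -2.
-3 ≠ -2, so there is no saddle point; optimal play is mixed.
C1 is strictly dominated by C2 (it gives the row player strictly more in every row), so the column player never plays it.
On the remaining 2×2 (A, B vs C2, C3):
Let the row player play A with probability p. Expected payoff against C2: 6p + (-4)(1−p) = 10p − 4; against C3: (-3)p + (-2)(1−p) = −p − 2.
Setting these equal: 10p − 4 = −p − 2 ⇒ 11p = 2 ⇒ p = 2/11, and the value is (10)·(2/11) − 4 = -24/11.
For the column player: with q = P(C2), equating A's and B's payoffs gives 9q − 3 = −2q − 2 ⇒ q = 1/11.

-24/11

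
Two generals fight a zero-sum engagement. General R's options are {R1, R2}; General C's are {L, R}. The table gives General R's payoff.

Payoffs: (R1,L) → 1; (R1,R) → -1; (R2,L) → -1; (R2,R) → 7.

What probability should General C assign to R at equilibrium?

1/5

Row minima: R1 → -1, R2 → -1; maximin = -1.
Column maxima: L → 1, R → 7; minimax = 1.
-1 ≠ 1, so there is no saddle point; optimal play is mixed.
Let General R play R1 with probability p. Expected payoff against L: 1p + (-1)(1−p) = 2p − 1; against R: (-1)p + 7(1−p) = −8p + 7.
Setting these equal: 2p − 1 = −8p + 7 ⇒ 10p = 8 ⇒ p = 4/5, and the value is (2)·(4/5) − 1 = 3/5.
For General C: with q = P(L), equating R1's and R2's payoffs gives 2q − 1 = −8q + 7 ⇒ q = 4/5.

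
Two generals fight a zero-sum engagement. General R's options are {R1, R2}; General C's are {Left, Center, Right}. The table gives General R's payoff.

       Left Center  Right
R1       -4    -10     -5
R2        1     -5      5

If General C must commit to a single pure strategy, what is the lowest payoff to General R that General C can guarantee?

Column maxima: Left → 1, Center → -5, Right → 5.
The smallest of these is -5.

-5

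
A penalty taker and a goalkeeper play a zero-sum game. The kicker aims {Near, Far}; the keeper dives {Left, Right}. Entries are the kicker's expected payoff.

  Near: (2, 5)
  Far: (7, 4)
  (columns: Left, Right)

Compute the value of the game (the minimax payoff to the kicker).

9/2

Row minima: Near → 2, Far → 4; maximin = 4.
Column maxima: Left → 7, Right → 5; minimax = 5.
4 ≠ 5, so there is no saddle point; optimal play is mixed.
Let the kicker play Near with probability p. Expected payoff against Left: 2p + 7(1−p) = −5p + 7; against Right: 5p + 4(1−p) = p + 4.
Setting these equal: −5p + 7 = p + 4 ⇒ −6p = -3 ⇒ p = 1/2, and the value is (-5)·(1/2) + 7 = 9/2.
For the keeper: with q = P(Left), equating Near's and Far's payoffs gives −3q + 5 = 3q + 4 ⇒ q = 1/6.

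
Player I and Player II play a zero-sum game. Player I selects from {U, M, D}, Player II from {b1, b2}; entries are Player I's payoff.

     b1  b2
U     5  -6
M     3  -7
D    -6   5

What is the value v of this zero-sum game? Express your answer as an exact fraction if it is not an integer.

Row minima: U → -6, M → -7, D → -6; maximin = -6.
Column maxima: b1 → 5, b2 → 5; minimax = 5.
-6 ≠ 5, so there is no saddle point; optimal play is mixed.
M is strictly dominated by U, so Player I never plays it.
On the remaining 2×2 (U, D vs b1, b2):
Let Player I play U with probability p. Expected payoff against b1: 5p + (-6)(1−p) = 11p − 6; against b2: (-6)p + 5(1−p) = −11p + 5.
Setting these equal: 11p − 6 = −11p + 5 ⇒ 22p = 11 ⇒ p = 1/2, and the value is (11)·(1/2) − 6 = -1/2.
For Player II: with q = P(b1), equating U's and D's payoffs gives 11q − 6 = −11q + 5 ⇒ q = 1/2.

-1/2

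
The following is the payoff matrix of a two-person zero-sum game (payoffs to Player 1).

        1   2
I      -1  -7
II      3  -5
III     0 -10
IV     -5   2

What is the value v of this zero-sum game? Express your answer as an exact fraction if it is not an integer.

-19/15

Row minima: I → -7, II → -5, III → -10, IV → -5; maximin = -5.
Column maxima: 1 → 3, 2 → 2; minimax = 2.
-5 ≠ 2, so there is no saddle point; optimal play is mixed.
I is strictly dominated by II, so Player 1 never plays it.
III is strictly dominated by II, so Player 1 never plays it.
On the remaining 2×2 (II, IV vs 1, 2):
Let Player 1 play II with probability p. Expected payoff against 1: 3p + (-5)(1−p) = 8p − 5; against 2: (-5)p + 2(1−p) = −7p + 2.
Setting these equal: 8p − 5 = −7p + 2 ⇒ 15p = 7 ⇒ p = 7/15, and the value is (8)·(7/15) − 5 = -19/15.
For Player 2: with q = P(1), equating II's and IV's payoffs gives 8q − 5 = −7q + 2 ⇒ q = 7/15.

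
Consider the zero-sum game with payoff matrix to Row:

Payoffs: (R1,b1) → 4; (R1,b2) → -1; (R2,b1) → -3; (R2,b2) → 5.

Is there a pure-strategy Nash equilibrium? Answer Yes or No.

No

Row minima: R1 → -1, R2 → -3; maximin = -1.
Column maxima: b1 → 4, b2 → 5; minimax = 4.
-1 ≠ 4, so no pure-strategy equilibrium exists.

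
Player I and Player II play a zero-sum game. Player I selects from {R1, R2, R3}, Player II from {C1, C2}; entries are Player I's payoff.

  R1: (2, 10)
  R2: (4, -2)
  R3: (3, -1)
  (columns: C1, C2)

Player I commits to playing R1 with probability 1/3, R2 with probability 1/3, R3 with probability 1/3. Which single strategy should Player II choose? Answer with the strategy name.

If Player II plays C1, Player I's expected payoff is (1/3)·2 + (1/3)·4 + (1/3)·3 = 3.
If Player II plays C2, Player I's expected payoff is (1/3)·10 + (1/3)·(-2) + (1/3)·(-1) = 7/3.
Player II minimizes Player I's payoff; the smallest is 7/3, so the best response is C2.

C2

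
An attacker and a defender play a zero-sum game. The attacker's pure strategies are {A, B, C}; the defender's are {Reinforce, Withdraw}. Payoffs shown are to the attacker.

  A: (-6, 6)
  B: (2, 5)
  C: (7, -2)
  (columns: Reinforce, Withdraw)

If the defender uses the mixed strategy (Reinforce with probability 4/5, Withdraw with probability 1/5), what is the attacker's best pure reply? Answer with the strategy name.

Expected payoff of A: (4/5)·(-6) + (1/5)·6 = -18/5.
Expected payoff of B: (4/5)·2 + (1/5)·5 = 13/5.
Expected payoff of C: (4/5)·7 + (1/5)·(-2) = 26/5.
The largest is 26/5, so the attacker's best response is C.

C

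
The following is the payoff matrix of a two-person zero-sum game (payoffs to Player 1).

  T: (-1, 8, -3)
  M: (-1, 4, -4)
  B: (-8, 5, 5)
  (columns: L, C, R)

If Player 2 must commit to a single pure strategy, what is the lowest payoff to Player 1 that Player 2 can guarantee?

Column maxima: L → -1, C → 8, R → 5.
The smallest of these is -1.

-1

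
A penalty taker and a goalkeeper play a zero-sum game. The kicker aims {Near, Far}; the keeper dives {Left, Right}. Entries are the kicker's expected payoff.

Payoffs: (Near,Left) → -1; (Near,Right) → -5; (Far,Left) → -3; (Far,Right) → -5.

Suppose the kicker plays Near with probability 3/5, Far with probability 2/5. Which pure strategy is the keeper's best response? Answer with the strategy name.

If the keeper plays Left, the kicker's expected payoff is (3/5)·(-1) + (2/5)·(-3) = -9/5.
If the keeper plays Right, the kicker's expected payoff is (3/5)·(-5) + (2/5)·(-5) = -5.
The keeper minimizes the kicker's payoff; the smallest is -5, so the best response is Right.

Right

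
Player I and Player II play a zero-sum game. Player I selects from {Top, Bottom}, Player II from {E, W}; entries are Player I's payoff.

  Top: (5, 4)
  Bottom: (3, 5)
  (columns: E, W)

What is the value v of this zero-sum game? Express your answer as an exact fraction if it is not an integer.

Row minima: Top → 4, Bottom → 3; maximin = 4.
Column maxima: E → 5, W → 5; minimax = 5.
4 ≠ 5, so there is no saddle point; optimal play is mixed.
Let Player I play Top with probability p. Expected payoff against E: 5p + 3(1−p) = 2p + 3; against W: 4p + 5(1−p) = −p + 5.
Setting these equal: 2p + 3 = −p + 5 ⇒ 3p = 2 ⇒ p = 2/3, and the value is (2)·(2/3) + 3 = 13/3.
For Player II: with q = P(E), equating Top's and Bottom's payoffs gives q + 4 = −2q + 5 ⇒ q = 1/3.

13/3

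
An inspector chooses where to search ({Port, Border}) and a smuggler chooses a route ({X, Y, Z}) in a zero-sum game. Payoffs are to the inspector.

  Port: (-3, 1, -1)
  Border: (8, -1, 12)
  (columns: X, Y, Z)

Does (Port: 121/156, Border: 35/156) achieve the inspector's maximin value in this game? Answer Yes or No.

Against X this mix gives (121/156)·(-3) + (35/156)·8 = -83/156.
Against Y this mix gives (121/156)·1 + (35/156)·(-1) = 43/78.
Against Z this mix gives (121/156)·(-1) + (35/156)·12 = 23/12.
The smuggler will play X, holding the inspector to -83/156. Shifting weight toward the row that does better against X would raise this floor (the equalizing mix achieves 5/13 against both X and Y), so the proposed strategy is not optimal.

No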